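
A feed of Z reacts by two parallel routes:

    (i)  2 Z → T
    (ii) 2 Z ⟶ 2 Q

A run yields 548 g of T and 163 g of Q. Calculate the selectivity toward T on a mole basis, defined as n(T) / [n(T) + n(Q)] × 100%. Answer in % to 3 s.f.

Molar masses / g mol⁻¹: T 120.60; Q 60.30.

62.7 %

n(T) = 548 / 120.60 = 4.544 mol
n(Q) = 163 / 60.30 = 2.703 mol
selectivity = 4.544/(4.544+2.703) × 100 = 62.70 %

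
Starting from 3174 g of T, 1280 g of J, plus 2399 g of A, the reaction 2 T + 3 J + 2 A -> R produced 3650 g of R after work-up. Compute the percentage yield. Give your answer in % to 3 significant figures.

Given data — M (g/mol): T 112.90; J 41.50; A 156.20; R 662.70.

71.7 %

n(T) = 3174 / 112.90 = 28.11 mol
n(J) = 1280 / 41.50 = 30.84 mol
n(A) = 2399 / 156.20 = 15.36 mol
n/ν → T: 14.06, J: 10.28, A: 7.680; A is limiting.
theoretical n(R) = (1/2) × 15.36 = 7.680 mol → 5090 g
% yield = 3650 / 5090 × 100 = 71.71 %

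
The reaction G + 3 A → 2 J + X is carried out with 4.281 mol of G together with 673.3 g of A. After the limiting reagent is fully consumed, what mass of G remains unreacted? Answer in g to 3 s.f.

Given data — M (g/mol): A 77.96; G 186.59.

262 g

n(G) = 4.281 mol
n(A) = 673.3 / 77.96 = 8.636 mol
n/ν for G = 4.281/1 = 4.281
n/ν for A = 8.636/3 = 2.879
Smallest n/ν is A → limiting reagent.
G consumed = (1/3) × 8.636 = 2.879 mol
G remaining = 4.281 − 2.879 = 1.402 mol
mass = 1.402 × 186.59 = 261.6 g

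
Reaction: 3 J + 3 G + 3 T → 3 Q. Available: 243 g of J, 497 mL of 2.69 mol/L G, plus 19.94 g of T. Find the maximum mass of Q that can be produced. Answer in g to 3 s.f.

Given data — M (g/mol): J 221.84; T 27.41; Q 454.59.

n(J) = 243.0 / 221.84 = 1.095 mol
n(G) = 2.69 × 497.0/1000 = 1.337 mol
n(T) = 19.94 / 27.41 = 0.7275 mol
n/ν → J: 0.3650, G: 0.4457, T: 0.2425; T is limiting.
n(Q) = (3/3) × 0.7275 = 0.7275 mol
mass = 0.7275 × 454.59 = 330.7 g

331 g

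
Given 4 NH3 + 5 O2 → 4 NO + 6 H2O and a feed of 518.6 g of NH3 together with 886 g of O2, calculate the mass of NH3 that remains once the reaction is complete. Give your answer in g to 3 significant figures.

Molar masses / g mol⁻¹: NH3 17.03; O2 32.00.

n(NH3) = 518.6 / 17.03 = 30.45 mol
n(O2) = 886.0 / 32.00 = 27.69 mol
n/ν → NH3: 7.613, O2: 5.538; O2 is limiting.
NH3 consumed = (4/5) × 27.69 = 22.15 mol
NH3 remaining = 30.45 − 22.15 = 8.300 mol
mass = 8.300 × 17.03 = 141.3 g

141 g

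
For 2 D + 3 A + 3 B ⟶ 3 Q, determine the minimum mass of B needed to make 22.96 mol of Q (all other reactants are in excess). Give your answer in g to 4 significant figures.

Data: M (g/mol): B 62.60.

n(Q) = 22.96 mol
n(B) = (3/3) × 22.96 = 22.96 mol
mass = 22.96 × 62.60 = 1437 g

1437 g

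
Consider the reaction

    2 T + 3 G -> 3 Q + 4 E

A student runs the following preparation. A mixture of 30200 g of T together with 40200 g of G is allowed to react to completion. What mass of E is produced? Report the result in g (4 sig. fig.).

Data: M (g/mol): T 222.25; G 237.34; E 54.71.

12360 g

n(T) = 30200 / 222.25 = 135.9 mol
n(G) = 40200 / 237.34 = 169.4 mol
n/ν for T = 135.9/2 = 67.95
n/ν for G = 169.4/3 = 56.47
Smallest n/ν is G → limiting reagent.
n(E) = (4/3) × 169.4 = 225.9 mol
mass = 225.9 × 54.71 = 12360 g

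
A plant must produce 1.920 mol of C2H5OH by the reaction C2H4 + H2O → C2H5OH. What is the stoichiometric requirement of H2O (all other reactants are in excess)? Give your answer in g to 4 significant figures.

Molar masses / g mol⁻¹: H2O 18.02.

34.60 g

n(C2H5OH) = 1.920 mol
n(H2O) = (1/1) × 1.920 = 1.920 mol
mass = 1.920 × 18.02 = 34.60 g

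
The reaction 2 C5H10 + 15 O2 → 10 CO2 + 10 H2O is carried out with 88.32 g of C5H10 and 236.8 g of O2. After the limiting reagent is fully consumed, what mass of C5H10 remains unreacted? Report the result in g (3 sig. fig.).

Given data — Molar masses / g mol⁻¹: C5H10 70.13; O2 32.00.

n(C5H10) = 88.32 / 70.13 = 1.259 mol
n(O2) = 236.8 / 32.00 = 7.400 mol
n/ν for C5H10 = 1.259/2 = 0.6295
n/ν for O2 = 7.400/15 = 0.4933
Smallest n/ν is O2 → limiting reagent.
C5H10 consumed = (2/15) × 7.400 = 0.9867 mol
C5H10 remaining = 1.259 − 0.9867 = 0.2723 mol
mass = 0.2723 × 70.13 = 19.10 g

19.1 g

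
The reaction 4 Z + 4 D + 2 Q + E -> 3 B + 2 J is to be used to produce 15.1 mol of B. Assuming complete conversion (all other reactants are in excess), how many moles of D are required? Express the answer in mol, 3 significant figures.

20.1 mol

n(B) = 15.10 mol
n(D) = (4/3) × 15.10 = 20.13 mol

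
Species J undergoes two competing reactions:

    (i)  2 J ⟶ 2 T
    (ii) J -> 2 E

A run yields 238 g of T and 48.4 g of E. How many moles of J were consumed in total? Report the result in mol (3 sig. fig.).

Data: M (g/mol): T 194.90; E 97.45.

n(T) = 238 / 194.90 = 1.221 mol
n(E) = 48.4 / 97.45 = 0.4967 mol
n(J) via (i) = (2/2)×1.221 = 1.221 mol
n(J) via (ii) = (1/2)×0.4967 = 0.2484 mol
total n(J) = 1.221 + 0.2484 = 1.469 mol

1.47 mol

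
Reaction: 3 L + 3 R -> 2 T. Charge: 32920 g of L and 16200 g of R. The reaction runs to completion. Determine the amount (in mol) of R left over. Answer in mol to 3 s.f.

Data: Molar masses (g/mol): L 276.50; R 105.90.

n(L) = 32920 / 276.50 = 119.1 mol
n(R) = 16200 / 105.90 = 153.0 mol
n/ν for L = 119.1/3 = 39.70
n/ν for R = 153.0/3 = 51.00
Smallest n/ν is L → limiting reagent.
R consumed = (3/3) × 119.1 = 119.1 mol
R remaining = 153.0 − 119.1 = 33.90 mol

33.9 mol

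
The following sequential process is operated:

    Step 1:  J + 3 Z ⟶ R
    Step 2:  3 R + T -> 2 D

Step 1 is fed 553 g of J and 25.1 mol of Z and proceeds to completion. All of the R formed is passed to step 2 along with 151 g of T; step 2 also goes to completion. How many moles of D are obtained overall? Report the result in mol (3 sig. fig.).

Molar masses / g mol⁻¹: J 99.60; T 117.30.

2.57 mol

Step 1:
n(J) = 553.0 / 99.60 = 5.552 mol
n(Z) = 25.10 mol
n/ν for J = 5.552/1 = 5.552
n/ν for Z = 25.10/3 = 8.367
Smallest n/ν is J → limiting reagent.
n(R) produced = (1/1) × 5.552 = 5.552 mol
Step 2:
n(R) available = 5.552 mol
n(T) = 151.0 / 117.30 = 1.287 mol
n/ν for R = 5.552/3 = 1.851
n/ν for T = 1.287/1 = 1.287
Smallest n/ν is T → limiting reagent.
n(D) = (2/1) × 1.287 = 2.574 mol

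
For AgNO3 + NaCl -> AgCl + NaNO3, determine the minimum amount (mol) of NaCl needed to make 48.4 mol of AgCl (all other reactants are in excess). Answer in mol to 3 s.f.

n(AgCl) = 48.40 mol
n(NaCl) = (1/1) × 48.40 = 48.40 mol

48.4 mol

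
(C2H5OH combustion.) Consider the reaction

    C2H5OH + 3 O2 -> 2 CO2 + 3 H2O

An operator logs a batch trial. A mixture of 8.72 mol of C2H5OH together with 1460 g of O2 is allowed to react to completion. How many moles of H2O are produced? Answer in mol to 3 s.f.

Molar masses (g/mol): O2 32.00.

n(C2H5OH) = 8.720 mol
n(O2) = 1460 / 32.00 = 45.63 mol
n/ν for C2H5OH = 8.720/1 = 8.720
n/ν for O2 = 45.63/3 = 15.21
Smallest n/ν is C2H5OH → limiting reagent.
n(H2O) = (3/1) × 8.720 = 26.16 mol

26.2 mol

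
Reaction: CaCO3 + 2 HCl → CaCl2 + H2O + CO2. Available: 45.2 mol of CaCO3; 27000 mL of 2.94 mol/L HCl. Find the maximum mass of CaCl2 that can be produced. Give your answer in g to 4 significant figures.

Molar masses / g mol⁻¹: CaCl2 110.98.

4405 g

n(CaCO3) = 45.20 mol
n(HCl) = 2.94 × 27000/1000 = 79.38 mol
n/ν for CaCO3 = 45.20/1 = 45.20
n/ν for HCl = 79.38/2 = 39.69
Smallest n/ν is HCl → limiting reagent.
n(CaCl2) = (1/2) × 79.38 = 39.69 mol
mass = 39.69 × 110.98 = 4405 g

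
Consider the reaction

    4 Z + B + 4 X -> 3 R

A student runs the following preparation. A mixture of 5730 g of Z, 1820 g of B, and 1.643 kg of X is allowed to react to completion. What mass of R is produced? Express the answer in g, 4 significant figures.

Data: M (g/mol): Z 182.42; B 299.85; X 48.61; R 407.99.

7429 g

n(Z) = 5730 / 182.42 = 31.41 mol
n(B) = 1820 / 299.85 = 6.070 mol
n(X) = 1.643×1000 / 48.61 = 33.80 mol
n/ν for Z = 31.41/4 = 7.853
n/ν for B = 6.070/1 = 6.070
n/ν for X = 33.80/4 = 8.450
Smallest n/ν is B → limiting reagent.
n(R) = (3/1) × 6.070 = 18.21 mol
mass = 18.21 × 407.99 = 7429 g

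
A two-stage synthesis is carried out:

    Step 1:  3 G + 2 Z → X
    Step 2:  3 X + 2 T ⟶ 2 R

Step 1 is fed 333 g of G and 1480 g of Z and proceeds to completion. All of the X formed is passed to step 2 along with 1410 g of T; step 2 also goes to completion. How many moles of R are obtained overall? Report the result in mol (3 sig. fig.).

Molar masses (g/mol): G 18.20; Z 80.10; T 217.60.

Step 1:
n(G) = 333.0 / 18.20 = 18.30 mol
n(Z) = 1480 / 80.10 = 18.48 mol
n/ν for G = 18.30/3 = 6.100
n/ν for Z = 18.48/2 = 9.240
Smallest n/ν is G → limiting reagent.
n(X) produced = (1/3) × 18.30 = 6.100 mol
Step 2:
n(X) available = 6.100 mol
n(T) = 1410 / 217.60 = 6.480 mol
n/ν for X = 6.100/3 = 2.033
n/ν for T = 6.480/2 = 3.240
Smallest n/ν is X → limiting reagent.
n(R) = (2/3) × 6.100 = 4.067 mol

4.07 mol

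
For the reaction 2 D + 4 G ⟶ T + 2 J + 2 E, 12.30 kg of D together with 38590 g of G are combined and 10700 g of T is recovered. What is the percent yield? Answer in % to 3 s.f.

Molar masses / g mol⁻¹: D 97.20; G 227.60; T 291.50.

86.6 %

n(D) = 12.30×1000 / 97.20 = 126.5 mol
n(G) = 38590 / 227.60 = 169.6 mol
n/ν for D = 126.5/2 = 63.25
n/ν for G = 169.6/4 = 42.40
Smallest n/ν is G → limiting reagent.
theoretical n(T) = (1/4) × 169.6 = 42.40 mol → 12360 g
% yield = 10700 / 12360 × 100 = 86.57 %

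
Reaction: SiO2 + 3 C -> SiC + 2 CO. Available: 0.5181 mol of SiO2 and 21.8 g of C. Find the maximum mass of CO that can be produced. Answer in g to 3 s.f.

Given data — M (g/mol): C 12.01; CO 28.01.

n(SiO2) = 0.5181 mol
n(C) = 21.80 / 12.01 = 1.815 mol
n/ν → SiO2: 0.5181, C: 0.6050; SiO2 is limiting.
n(CO) = (2/1) × 0.5181 = 1.036 mol
mass = 1.036 × 28.01 = 29.02 g

29.0 g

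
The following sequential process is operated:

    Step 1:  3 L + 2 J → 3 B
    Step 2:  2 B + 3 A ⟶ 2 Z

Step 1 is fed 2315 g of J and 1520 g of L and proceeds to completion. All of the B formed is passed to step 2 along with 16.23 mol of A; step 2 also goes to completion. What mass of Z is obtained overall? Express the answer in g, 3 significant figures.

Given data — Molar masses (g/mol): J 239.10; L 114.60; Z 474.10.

Step 1:
n(J) = 2315 / 239.10 = 9.682 mol
n(L) = 1520 / 114.60 = 13.26 mol
n/ν → J: 4.841, L: 4.420; L is limiting.
n(B) produced = (3/3) × 13.26 = 13.26 mol
Step 2:
n(B) available = 13.26 mol
n(A) = 16.23 mol
n/ν → B: 6.630, A: 5.410; A is limiting.
n(Z) = (2/3) × 16.23 = 10.82 mol
mass = 10.82 × 474.10 = 5130 g

5130 g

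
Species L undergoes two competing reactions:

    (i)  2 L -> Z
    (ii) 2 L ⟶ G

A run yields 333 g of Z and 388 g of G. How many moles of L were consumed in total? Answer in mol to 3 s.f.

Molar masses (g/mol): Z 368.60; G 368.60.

3.91 mol

n(Z) = 333 / 368.60 = 0.9034 mol
n(G) = 388 / 368.60 = 1.053 mol
n(L) via (i) = (2/1)×0.9034 = 1.807 mol
n(L) via (ii) = (2/1)×1.053 = 2.106 mol
total n(L) = 1.807 + 2.106 = 3.913 mol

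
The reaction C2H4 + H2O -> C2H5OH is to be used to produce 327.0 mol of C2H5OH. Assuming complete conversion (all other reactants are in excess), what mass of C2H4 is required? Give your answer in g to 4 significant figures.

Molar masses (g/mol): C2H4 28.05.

9172 g

n(C2H5OH) = 327.0 mol
n(C2H4) = (1/1) × 327.0 = 327.0 mol
mass = 327.0 × 28.05 = 9172 g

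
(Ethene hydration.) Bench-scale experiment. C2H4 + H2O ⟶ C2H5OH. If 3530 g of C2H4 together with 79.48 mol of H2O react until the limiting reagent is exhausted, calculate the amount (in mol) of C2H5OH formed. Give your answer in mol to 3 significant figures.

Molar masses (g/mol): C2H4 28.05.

79.5 mol

n(C2H4) = 3530 / 28.05 = 125.8 mol
n(H2O) = 79.48 mol
n/ν for C2H4 = 125.8/1 = 125.8
n/ν for H2O = 79.48/1 = 79.48
Smallest n/ν is H2O → limiting reagent.
n(C2H5OH) = (1/1) × 79.48 = 79.48 mol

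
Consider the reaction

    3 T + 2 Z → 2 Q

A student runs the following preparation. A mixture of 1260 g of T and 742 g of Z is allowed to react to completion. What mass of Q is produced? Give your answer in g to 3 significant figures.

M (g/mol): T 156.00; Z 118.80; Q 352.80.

1900 g

n(T) = 1260 / 156.00 = 8.077 mol
n(Z) = 742.0 / 118.80 = 6.246 mol
n/ν for T = 8.077/3 = 2.692
n/ν for Z = 6.246/2 = 3.123
Smallest n/ν is T → limiting reagent.
n(Q) = (2/3) × 8.077 = 5.385 mol
mass = 5.385 × 352.80 = 1900 g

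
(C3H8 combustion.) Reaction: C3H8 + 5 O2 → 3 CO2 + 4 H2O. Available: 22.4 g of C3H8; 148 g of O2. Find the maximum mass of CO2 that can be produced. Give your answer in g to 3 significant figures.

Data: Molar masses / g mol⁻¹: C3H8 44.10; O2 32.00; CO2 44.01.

67.1 g

n(C3H8) = 22.40 / 44.10 = 0.5079 mol
n(O2) = 148.0 / 32.00 = 4.625 mol
n/ν for C3H8 = 0.5079/1 = 0.5079
n/ν for O2 = 4.625/5 = 0.9250
Smallest n/ν is C3H8 → limiting reagent.
n(CO2) = (3/1) × 0.5079 = 1.524 mol
mass = 1.524 × 44.01 = 67.07 g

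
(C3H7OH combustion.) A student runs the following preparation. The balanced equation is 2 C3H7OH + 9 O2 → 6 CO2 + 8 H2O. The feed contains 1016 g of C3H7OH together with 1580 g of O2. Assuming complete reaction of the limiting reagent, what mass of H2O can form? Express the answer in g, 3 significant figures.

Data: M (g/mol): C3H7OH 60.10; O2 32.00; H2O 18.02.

791 g

n(C3H7OH) = 1016 / 60.10 = 16.91 mol
n(O2) = 1580 / 32.00 = 49.38 mol
n/ν for C3H7OH = 16.91/2 = 8.455
n/ν for O2 = 49.38/9 = 5.487
Smallest n/ν is O2 → limiting reagent.
n(H2O) = (8/9) × 49.38 = 43.89 mol
mass = 43.89 × 18.02 = 790.9 g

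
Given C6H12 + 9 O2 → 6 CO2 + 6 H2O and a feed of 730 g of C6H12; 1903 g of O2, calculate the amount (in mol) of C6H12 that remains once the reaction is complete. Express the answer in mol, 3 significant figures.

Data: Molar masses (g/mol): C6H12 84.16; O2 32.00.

n(C6H12) = 730.0 / 84.16 = 8.674 mol
n(O2) = 1903 / 32.00 = 59.47 mol
n/ν for C6H12 = 8.674/1 = 8.674
n/ν for O2 = 59.47/9 = 6.608
Smallest n/ν is O2 → limiting reagent.
C6H12 consumed = (1/9) × 59.47 = 6.608 mol
C6H12 remaining = 8.674 − 6.608 = 2.066 mol

2.07 mol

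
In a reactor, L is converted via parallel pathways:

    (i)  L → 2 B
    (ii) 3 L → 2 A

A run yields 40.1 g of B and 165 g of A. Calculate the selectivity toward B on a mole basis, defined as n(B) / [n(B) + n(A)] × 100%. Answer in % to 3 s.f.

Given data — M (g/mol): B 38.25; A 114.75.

n(B) = 40.1 / 38.25 = 1.048 mol
n(A) = 165 / 114.75 = 1.438 mol
selectivity = 1.048/(1.048+1.438) × 100 = 42.16 %

42.2 %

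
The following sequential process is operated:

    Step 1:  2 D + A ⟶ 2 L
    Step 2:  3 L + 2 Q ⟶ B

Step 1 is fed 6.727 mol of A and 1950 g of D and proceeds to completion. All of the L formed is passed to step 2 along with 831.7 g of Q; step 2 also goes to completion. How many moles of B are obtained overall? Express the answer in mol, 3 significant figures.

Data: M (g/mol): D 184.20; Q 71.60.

3.53 mol

Step 1:
n(A) = 6.727 mol
n(D) = 1950 / 184.20 = 10.59 mol
n/ν → A: 6.727, D: 5.295; D is limiting.
n(L) produced = (2/2) × 10.59 = 10.59 mol
Step 2:
n(L) available = 10.59 mol
n(Q) = 831.7 / 71.60 = 11.62 mol
n/ν → L: 3.530, Q: 5.810; L is limiting.
n(B) = (1/3) × 10.59 = 3.530 mol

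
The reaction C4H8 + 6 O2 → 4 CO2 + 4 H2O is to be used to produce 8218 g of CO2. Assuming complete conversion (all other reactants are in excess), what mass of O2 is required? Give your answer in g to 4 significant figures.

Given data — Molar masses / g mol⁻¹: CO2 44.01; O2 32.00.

8963 g

n(CO2) = 8218 / 44.01 = 186.7 mol
n(O2) = (6/4) × 186.7 = 280.1 mol
mass = 280.1 × 32.00 = 8963 g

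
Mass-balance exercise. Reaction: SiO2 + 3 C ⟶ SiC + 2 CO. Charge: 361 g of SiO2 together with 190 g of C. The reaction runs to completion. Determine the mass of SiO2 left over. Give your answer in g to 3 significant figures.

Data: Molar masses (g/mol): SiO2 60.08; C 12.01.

n(SiO2) = 361.0 / 60.08 = 6.009 mol
n(C) = 190.0 / 12.01 = 15.82 mol
n/ν for SiO2 = 6.009/1 = 6.009
n/ν for C = 15.82/3 = 5.273
Smallest n/ν is C → limiting reagent.
SiO2 consumed = (1/3) × 15.82 = 5.273 mol
SiO2 remaining = 6.009 − 5.273 = 0.7360 mol
mass = 0.7360 × 60.08 = 44.22 g

44.2 g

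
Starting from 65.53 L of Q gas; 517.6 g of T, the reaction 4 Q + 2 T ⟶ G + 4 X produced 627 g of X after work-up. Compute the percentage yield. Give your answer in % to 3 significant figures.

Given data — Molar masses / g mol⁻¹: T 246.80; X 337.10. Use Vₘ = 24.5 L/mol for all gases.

n(Q) = 65.53 / 24.5 = 2.675 mol
n(T) = 517.6 / 246.80 = 2.097 mol
n/ν for Q = 2.675/4 = 0.6688
n/ν for T = 2.097/2 = 1.049
Smallest n/ν is Q → limiting reagent.
theoretical n(X) = (4/4) × 2.675 = 2.675 mol → 901.7 g
% yield = 627 / 901.7 × 100 = 69.54 %

69.5 %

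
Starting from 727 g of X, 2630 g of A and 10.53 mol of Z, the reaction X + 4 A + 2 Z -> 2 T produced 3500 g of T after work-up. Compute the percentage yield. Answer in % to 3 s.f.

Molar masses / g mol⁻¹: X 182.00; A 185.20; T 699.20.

70.5 %

n(X) = 727.0 / 182.00 = 3.995 mol
n(A) = 2630 / 185.20 = 14.20 mol
n(Z) = 10.53 mol
n/ν for X = 3.995/1 = 3.995
n/ν for A = 14.20/4 = 3.550
n/ν for Z = 10.53/2 = 5.265
Smallest n/ν is A → limiting reagent.
theoretical n(T) = (2/4) × 14.20 = 7.100 mol → 4964 g
% yield = 3500 / 4964 × 100 = 70.51 %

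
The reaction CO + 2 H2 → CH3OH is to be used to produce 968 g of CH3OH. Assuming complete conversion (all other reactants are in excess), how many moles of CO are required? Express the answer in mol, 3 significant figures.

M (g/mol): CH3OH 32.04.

n(CH3OH) = 968 / 32.04 = 30.21 mol
n(CO) = (1/1) × 30.21 = 30.21 mol

30.2 mol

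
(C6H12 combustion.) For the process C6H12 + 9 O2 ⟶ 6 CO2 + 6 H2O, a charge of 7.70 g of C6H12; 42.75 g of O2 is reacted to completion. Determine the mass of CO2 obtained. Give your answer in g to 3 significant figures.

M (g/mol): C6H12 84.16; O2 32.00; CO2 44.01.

n(C6H12) = 7.700 / 84.16 = 0.09149 mol
n(O2) = 42.75 / 32.00 = 1.336 mol
n/ν for C6H12 = 0.09149/1 = 0.09149
n/ν for O2 = 1.336/9 = 0.1484
Smallest n/ν is C6H12 → limiting reagent.
n(CO2) = (6/1) × 0.09149 = 0.5489 mol
mass = 0.5489 × 44.01 = 24.16 g

24.2 g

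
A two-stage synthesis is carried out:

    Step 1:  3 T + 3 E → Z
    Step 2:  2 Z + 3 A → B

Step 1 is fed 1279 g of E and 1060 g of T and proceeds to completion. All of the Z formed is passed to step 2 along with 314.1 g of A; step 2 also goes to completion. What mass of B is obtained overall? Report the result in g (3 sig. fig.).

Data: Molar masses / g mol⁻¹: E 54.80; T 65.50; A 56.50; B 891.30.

Step 1:
n(E) = 1279 / 54.80 = 23.34 mol
n(T) = 1060 / 65.50 = 16.18 mol
n/ν for E = 23.34/3 = 7.780
n/ν for T = 16.18/3 = 5.393
Smallest n/ν is T → limiting reagent.
n(Z) produced = (1/3) × 16.18 = 5.393 mol
Step 2:
n(Z) available = 5.393 mol
n(A) = 314.1 / 56.50 = 5.559 mol
n/ν for Z = 5.393/2 = 2.697
n/ν for A = 5.559/3 = 1.853
Smallest n/ν is A → limiting reagent.
n(B) = (1/3) × 5.559 = 1.853 mol
mass = 1.853 × 891.30 = 1652 g

1650 g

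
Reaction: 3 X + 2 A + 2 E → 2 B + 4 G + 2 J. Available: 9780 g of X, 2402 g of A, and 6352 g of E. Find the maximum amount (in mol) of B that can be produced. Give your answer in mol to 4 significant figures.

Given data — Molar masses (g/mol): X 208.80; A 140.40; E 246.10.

17.11 mol

n(X) = 9780 / 208.80 = 46.84 mol
n(A) = 2402 / 140.40 = 17.11 mol
n(E) = 6352 / 246.10 = 25.81 mol
n/ν for X = 46.84/3 = 15.61
n/ν for A = 17.11/2 = 8.555
n/ν for E = 25.81/2 = 12.91
Smallest n/ν is A → limiting reagent.
n(B) = (2/2) × 17.11 = 17.11 mol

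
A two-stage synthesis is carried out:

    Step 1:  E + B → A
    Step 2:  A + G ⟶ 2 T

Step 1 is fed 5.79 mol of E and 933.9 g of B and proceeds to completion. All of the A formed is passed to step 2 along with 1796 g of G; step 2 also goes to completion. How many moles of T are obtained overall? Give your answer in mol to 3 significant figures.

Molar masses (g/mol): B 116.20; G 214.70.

11.6 mol

Step 1:
n(E) = 5.790 mol
n(B) = 933.9 / 116.20 = 8.037 mol
n/ν → E: 5.790, B: 8.037; E is limiting.
n(A) produced = (1/1) × 5.790 = 5.790 mol
Step 2:
n(A) available = 5.790 mol
n(G) = 1796 / 214.70 = 8.365 mol
n/ν → A: 5.790, G: 8.365; A is limiting.
n(T) = (2/1) × 5.790 = 11.58 mol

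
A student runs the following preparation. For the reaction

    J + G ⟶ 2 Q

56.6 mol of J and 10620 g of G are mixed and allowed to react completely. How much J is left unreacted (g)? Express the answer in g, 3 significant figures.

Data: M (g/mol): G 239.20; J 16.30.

199 g

n(J) = 56.60 mol
n(G) = 10620 / 239.20 = 44.40 mol
n/ν for J = 56.60/1 = 56.60
n/ν for G = 44.40/1 = 44.40
Smallest n/ν is G → limiting reagent.
J consumed = (1/1) × 44.40 = 44.40 mol
J remaining = 56.60 − 44.40 = 12.20 mol
mass = 12.20 × 16.30 = 198.9 g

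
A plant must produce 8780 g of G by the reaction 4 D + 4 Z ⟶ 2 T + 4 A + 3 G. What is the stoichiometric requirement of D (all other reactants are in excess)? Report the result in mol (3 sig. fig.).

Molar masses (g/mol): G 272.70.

n(G) = 8780 / 272.70 = 32.20 mol
n(D) = (4/3) × 32.20 = 42.93 mol

42.9 mol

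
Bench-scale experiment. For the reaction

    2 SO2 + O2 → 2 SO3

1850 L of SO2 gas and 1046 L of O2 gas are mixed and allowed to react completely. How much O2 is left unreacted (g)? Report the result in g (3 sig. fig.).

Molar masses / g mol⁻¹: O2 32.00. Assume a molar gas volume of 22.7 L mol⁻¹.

171 g

n(SO2) = 1850 / 22.7 = 81.50 mol
n(O2) = 1046 / 22.7 = 46.08 mol
n/ν for SO2 = 81.50/2 = 40.75
n/ν for O2 = 46.08/1 = 46.08
Smallest n/ν is SO2 → limiting reagent.
O2 consumed = (1/2) × 81.50 = 40.75 mol
O2 remaining = 46.08 − 40.75 = 5.330 mol
mass = 5.330 × 32.00 = 170.6 g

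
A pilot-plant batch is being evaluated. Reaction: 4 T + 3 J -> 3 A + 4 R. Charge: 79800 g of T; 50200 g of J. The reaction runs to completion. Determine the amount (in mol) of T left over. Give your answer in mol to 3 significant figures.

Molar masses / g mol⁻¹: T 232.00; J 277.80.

n(T) = 79800 / 232.00 = 344.0 mol
n(J) = 50200 / 277.80 = 180.7 mol
n/ν for T = 344.0/4 = 86.00
n/ν for J = 180.7/3 = 60.23
Smallest n/ν is J → limiting reagent.
T consumed = (4/3) × 180.7 = 240.9 mol
T remaining = 344.0 − 240.9 = 103.1 mol

103 mol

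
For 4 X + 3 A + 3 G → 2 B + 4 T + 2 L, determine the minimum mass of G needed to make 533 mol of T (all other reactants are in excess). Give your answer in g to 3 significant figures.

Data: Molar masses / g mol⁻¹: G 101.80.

n(T) = 533.0 mol
n(G) = (3/4) × 533.0 = 399.8 mol
mass = 399.8 × 101.80 = 40700 g

40700 g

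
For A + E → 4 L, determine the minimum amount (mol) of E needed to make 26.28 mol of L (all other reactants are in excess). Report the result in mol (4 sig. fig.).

6.570 mol

n(L) = 26.28 mol
n(E) = (1/4) × 26.28 = 6.570 mol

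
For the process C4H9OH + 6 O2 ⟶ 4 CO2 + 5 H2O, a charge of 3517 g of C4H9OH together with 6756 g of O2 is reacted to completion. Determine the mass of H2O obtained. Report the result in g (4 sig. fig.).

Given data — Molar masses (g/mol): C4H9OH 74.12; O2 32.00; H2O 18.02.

n(C4H9OH) = 3517 / 74.12 = 47.45 mol
n(O2) = 6756 / 32.00 = 211.1 mol
n/ν → C4H9OH: 47.45, O2: 35.18; O2 is limiting.
n(H2O) = (5/6) × 211.1 = 175.9 mol
mass = 175.9 × 18.02 = 3170 g

3170 g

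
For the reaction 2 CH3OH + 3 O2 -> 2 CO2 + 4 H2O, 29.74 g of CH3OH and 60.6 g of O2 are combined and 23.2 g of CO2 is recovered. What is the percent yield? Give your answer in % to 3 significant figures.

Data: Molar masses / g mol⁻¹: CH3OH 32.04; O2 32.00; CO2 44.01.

n(CH3OH) = 29.74 / 32.04 = 0.9282 mol
n(O2) = 60.60 / 32.00 = 1.894 mol
n/ν → CH3OH: 0.4641, O2: 0.6313; CH3OH is limiting.
theoretical n(CO2) = (2/2) × 0.9282 = 0.9282 mol → 40.85 g
% yield = 23.2 / 40.85 × 100 = 56.79 %

56.8 %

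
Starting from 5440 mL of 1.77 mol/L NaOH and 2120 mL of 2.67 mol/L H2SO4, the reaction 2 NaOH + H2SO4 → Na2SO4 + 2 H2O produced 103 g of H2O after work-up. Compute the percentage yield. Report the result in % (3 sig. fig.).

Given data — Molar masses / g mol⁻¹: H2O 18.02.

n(NaOH) = 1.77 × 5440/1000 = 9.629 mol
n(H2SO4) = 2.67 × 2120/1000 = 5.660 mol
n/ν for NaOH = 9.629/2 = 4.815
n/ν for H2SO4 = 5.660/1 = 5.660
Smallest n/ν is NaOH → limiting reagent.
theoretical n(H2O) = (2/2) × 9.629 = 9.629 mol → 173.5 g
% yield = 103 / 173.5 × 100 = 59.37 %

59.4 %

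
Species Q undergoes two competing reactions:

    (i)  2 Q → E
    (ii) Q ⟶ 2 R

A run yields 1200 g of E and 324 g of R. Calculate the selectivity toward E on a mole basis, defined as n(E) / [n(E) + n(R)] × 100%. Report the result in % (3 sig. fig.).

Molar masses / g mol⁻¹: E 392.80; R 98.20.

n(E) = 1200 / 392.80 = 3.055 mol
n(R) = 324 / 98.20 = 3.299 mol
selectivity = 3.055/(3.055+3.299) × 100 = 48.08 %

48.1 %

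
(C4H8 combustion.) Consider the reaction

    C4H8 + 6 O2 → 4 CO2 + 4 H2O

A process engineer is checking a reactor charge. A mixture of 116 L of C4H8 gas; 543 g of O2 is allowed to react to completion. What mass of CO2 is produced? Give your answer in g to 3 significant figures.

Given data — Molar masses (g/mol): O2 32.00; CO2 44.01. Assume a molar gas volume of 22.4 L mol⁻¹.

n(C4H8) = 116.0 / 22.4 = 5.179 mol
n(O2) = 543.0 / 32.00 = 16.97 mol
n/ν → C4H8: 5.179, O2: 2.828; O2 is limiting.
n(CO2) = (4/6) × 16.97 = 11.31 mol
mass = 11.31 × 44.01 = 497.8 g

498 g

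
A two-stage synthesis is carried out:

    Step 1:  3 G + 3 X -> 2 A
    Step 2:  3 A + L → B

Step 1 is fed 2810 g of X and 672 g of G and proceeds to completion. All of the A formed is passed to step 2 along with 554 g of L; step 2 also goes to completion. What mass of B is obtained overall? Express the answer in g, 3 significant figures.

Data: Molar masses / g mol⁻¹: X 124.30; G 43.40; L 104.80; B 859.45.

Step 1:
n(X) = 2810 / 124.30 = 22.61 mol
n(G) = 672.0 / 43.40 = 15.48 mol
n/ν for X = 22.61/3 = 7.537
n/ν for G = 15.48/3 = 5.160
Smallest n/ν is G → limiting reagent.
n(A) produced = (2/3) × 15.48 = 10.32 mol
Step 2:
n(A) available = 10.32 mol
n(L) = 554.0 / 104.80 = 5.286 mol
n/ν for A = 10.32/3 = 3.440
n/ν for L = 5.286/1 = 5.286
Smallest n/ν is A → limiting reagent.
n(B) = (1/3) × 10.32 = 3.440 mol
mass = 3.440 × 859.45 = 2957 g

2960 g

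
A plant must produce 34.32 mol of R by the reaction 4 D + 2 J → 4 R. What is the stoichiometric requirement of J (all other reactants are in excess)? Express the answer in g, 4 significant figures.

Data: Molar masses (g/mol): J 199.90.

3430 g

n(R) = 34.32 mol
n(J) = (2/4) × 34.32 = 17.16 mol
mass = 17.16 × 199.90 = 3430 g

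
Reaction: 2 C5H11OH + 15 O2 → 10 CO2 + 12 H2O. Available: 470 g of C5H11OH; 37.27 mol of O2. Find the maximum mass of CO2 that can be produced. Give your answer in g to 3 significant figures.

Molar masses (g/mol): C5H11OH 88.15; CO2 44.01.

1090 g

n(C5H11OH) = 470.0 / 88.15 = 5.332 mol
n(O2) = 37.27 mol
n/ν for C5H11OH = 5.332/2 = 2.666
n/ν for O2 = 37.27/15 = 2.485
Smallest n/ν is O2 → limiting reagent.
n(CO2) = (10/15) × 37.27 = 24.85 mol
mass = 24.85 × 44.01 = 1094 g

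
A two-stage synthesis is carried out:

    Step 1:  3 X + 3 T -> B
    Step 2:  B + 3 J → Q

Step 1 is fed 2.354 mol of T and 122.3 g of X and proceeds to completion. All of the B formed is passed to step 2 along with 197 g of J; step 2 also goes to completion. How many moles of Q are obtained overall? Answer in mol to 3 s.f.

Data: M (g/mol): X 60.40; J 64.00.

0.675 mol

Step 1:
n(T) = 2.354 mol
n(X) = 122.3 / 60.40 = 2.025 mol
n/ν for T = 2.354/3 = 0.7847
n/ν for X = 2.025/3 = 0.6750
Smallest n/ν is X → limiting reagent.
n(B) produced = (1/3) × 2.025 = 0.6750 mol
Step 2:
n(B) available = 0.6750 mol
n(J) = 197.0 / 64.00 = 3.078 mol
n/ν for B = 0.6750/1 = 0.6750
n/ν for J = 3.078/3 = 1.026
Smallest n/ν is B → limiting reagent.
n(Q) = (1/1) × 0.6750 = 0.6750 mol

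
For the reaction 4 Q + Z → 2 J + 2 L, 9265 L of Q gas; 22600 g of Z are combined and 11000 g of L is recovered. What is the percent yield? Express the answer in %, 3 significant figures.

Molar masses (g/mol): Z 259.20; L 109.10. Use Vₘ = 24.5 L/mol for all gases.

57.8 %

n(Q) = 9265 / 24.5 = 378.2 mol
n(Z) = 22600 / 259.20 = 87.19 mol
n/ν → Q: 94.55, Z: 87.19; Z is limiting.
theoretical n(L) = (2/1) × 87.19 = 174.4 mol → 19030 g
% yield = 11000 / 19030 × 100 = 57.80 %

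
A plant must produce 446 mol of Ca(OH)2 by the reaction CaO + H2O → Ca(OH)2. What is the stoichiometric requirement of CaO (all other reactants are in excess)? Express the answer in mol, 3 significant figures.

446 mol

n(Ca(OH)2) = 446.0 mol
n(CaO) = (1/1) × 446.0 = 446.0 mol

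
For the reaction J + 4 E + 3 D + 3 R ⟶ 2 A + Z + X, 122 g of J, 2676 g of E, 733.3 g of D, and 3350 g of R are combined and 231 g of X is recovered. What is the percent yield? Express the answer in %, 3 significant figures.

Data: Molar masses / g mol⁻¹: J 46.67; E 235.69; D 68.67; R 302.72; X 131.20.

n(J) = 122.0 / 46.67 = 2.614 mol
n(E) = 2676 / 235.69 = 11.35 mol
n(D) = 733.3 / 68.67 = 10.68 mol
n(R) = 3350 / 302.72 = 11.07 mol
n/ν for J = 2.614/1 = 2.614
n/ν for E = 11.35/4 = 2.838
n/ν for D = 10.68/3 = 3.560
n/ν for R = 11.07/3 = 3.690
Smallest n/ν is J → limiting reagent.
theoretical n(X) = (1/1) × 2.614 = 2.614 mol → 343.0 g
% yield = 231 / 343.0 × 100 = 67.35 %

67.4 %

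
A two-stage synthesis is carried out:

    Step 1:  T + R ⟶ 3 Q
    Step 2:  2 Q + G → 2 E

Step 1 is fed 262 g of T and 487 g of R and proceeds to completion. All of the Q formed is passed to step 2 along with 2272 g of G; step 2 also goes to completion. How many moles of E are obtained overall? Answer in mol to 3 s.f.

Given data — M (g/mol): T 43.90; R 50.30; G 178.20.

17.9 mol

Step 1:
n(T) = 262.0 / 43.90 = 5.968 mol
n(R) = 487.0 / 50.30 = 9.682 mol
n/ν for T = 5.968/1 = 5.968
n/ν for R = 9.682/1 = 9.682
Smallest n/ν is T → limiting reagent.
n(Q) produced = (3/1) × 5.968 = 17.90 mol
Step 2:
n(Q) available = 17.90 mol
n(G) = 2272 / 178.20 = 12.75 mol
n/ν for Q = 17.90/2 = 8.950
n/ν for G = 12.75/1 = 12.75
Smallest n/ν is Q → limiting reagent.
n(E) = (2/2) × 17.90 = 17.90 mol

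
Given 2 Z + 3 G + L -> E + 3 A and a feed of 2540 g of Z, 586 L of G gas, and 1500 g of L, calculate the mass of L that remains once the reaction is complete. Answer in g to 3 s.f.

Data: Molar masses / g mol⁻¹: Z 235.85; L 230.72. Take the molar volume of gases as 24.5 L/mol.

258 g

n(Z) = 2540 / 235.85 = 10.77 mol
n(G) = 586.0 / 24.5 = 23.92 mol
n(L) = 1500 / 230.72 = 6.501 mol
n/ν for Z = 10.77/2 = 5.385
n/ν for G = 23.92/3 = 7.973
n/ν for L = 6.501/1 = 6.501
Smallest n/ν is Z → limiting reagent.
L consumed = (1/2) × 10.77 = 5.385 mol
L remaining = 6.501 − 5.385 = 1.116 mol
mass = 1.116 × 230.72 = 257.5 g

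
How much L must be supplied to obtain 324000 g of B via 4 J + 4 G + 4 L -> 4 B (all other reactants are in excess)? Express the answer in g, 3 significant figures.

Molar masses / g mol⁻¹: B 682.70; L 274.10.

130000 g

n(B) = 324000 / 682.70 = 474.6 mol
n(L) = (4/4) × 474.6 = 474.6 mol
mass = 474.6 × 274.10 = 130100 g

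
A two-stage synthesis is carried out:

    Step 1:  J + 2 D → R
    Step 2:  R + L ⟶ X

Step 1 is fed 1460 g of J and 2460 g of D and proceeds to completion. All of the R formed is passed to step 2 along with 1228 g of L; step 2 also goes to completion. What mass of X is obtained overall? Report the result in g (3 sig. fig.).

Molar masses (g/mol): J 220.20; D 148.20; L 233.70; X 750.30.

Step 1:
n(J) = 1460 / 220.20 = 6.630 mol
n(D) = 2460 / 148.20 = 16.60 mol
n/ν for J = 6.630/1 = 6.630
n/ν for D = 16.60/2 = 8.300
Smallest n/ν is J → limiting reagent.
n(R) produced = (1/1) × 6.630 = 6.630 mol
Step 2:
n(R) available = 6.630 mol
n(L) = 1228 / 233.70 = 5.255 mol
n/ν for R = 6.630/1 = 6.630
n/ν for L = 5.255/1 = 5.255
Smallest n/ν is L → limiting reagent.
n(X) = (1/1) × 5.255 = 5.255 mol
mass = 5.255 × 750.30 = 3943 g

3940 g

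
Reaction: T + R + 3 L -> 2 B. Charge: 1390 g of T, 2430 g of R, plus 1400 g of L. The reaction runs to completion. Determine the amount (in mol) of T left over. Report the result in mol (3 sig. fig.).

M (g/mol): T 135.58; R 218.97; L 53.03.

n(T) = 1390 / 135.58 = 10.25 mol
n(R) = 2430 / 218.97 = 11.10 mol
n(L) = 1400 / 53.03 = 26.40 mol
n/ν → T: 10.25, R: 11.10, L: 8.800; L is limiting.
T consumed = (1/3) × 26.40 = 8.800 mol
T remaining = 10.25 − 8.800 = 1.450 mol

1.45 mol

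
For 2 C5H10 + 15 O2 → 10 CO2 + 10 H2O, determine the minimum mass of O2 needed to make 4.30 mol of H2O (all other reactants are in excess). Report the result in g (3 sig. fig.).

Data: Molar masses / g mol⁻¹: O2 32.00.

n(H2O) = 4.300 mol
n(O2) = (15/10) × 4.300 = 6.450 mol
mass = 6.450 × 32.00 = 206.4 g

206 g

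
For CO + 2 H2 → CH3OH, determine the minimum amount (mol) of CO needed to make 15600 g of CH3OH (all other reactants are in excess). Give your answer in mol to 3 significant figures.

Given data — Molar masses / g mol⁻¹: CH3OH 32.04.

n(CH3OH) = 15600 / 32.04 = 486.9 mol
n(CO) = (1/1) × 486.9 = 486.9 mol

487 mol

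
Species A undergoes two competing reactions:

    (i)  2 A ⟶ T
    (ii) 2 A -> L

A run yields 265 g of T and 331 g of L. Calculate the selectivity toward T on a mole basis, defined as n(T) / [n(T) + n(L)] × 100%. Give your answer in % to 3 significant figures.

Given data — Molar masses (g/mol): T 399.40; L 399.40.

44.5 %

n(T) = 265 / 399.40 = 0.6635 mol
n(L) = 331 / 399.40 = 0.8287 mol
selectivity = 0.6635/(0.6635+0.8287) × 100 = 44.46 %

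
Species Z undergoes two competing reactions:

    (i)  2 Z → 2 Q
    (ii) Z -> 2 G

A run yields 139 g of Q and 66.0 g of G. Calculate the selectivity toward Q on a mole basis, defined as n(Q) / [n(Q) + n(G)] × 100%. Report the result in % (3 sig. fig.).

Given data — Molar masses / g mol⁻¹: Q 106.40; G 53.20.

51.3 %

n(Q) = 139 / 106.40 = 1.306 mol
n(G) = 66.0 / 53.20 = 1.241 mol
selectivity = 1.306/(1.306+1.241) × 100 = 51.28 %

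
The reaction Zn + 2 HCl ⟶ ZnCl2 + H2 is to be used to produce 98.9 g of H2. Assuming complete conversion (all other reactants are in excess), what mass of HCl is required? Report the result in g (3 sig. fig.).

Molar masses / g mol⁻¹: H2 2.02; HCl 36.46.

3570 g

n(H2) = 98.9 / 2.02 = 48.96 mol
n(HCl) = (2/1) × 48.96 = 97.92 mol
mass = 97.92 × 36.46 = 3570 g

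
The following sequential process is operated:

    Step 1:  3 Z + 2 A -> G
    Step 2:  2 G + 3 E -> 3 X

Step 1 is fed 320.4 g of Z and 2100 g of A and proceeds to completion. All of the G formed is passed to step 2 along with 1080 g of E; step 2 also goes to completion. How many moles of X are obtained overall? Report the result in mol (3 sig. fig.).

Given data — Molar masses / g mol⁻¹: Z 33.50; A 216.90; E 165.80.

4.78 mol

Step 1:
n(Z) = 320.4 / 33.50 = 9.564 mol
n(A) = 2100 / 216.90 = 9.682 mol
n/ν for Z = 9.564/3 = 3.188
n/ν for A = 9.682/2 = 4.841
Smallest n/ν is Z → limiting reagent.
n(G) produced = (1/3) × 9.564 = 3.188 mol
Step 2:
n(G) available = 3.188 mol
n(E) = 1080 / 165.80 = 6.514 mol
n/ν for G = 3.188/2 = 1.594
n/ν for E = 6.514/3 = 2.171
Smallest n/ν is G → limiting reagent.
n(X) = (3/2) × 3.188 = 4.782 mol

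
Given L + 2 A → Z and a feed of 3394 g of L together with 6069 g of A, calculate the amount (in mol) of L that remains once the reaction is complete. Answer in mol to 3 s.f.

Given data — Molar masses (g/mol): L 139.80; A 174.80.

n(L) = 3394 / 139.80 = 24.28 mol
n(A) = 6069 / 174.80 = 34.72 mol
n/ν for L = 24.28/1 = 24.28
n/ν for A = 34.72/2 = 17.36
Smallest n/ν is A → limiting reagent.
L consumed = (1/2) × 34.72 = 17.36 mol
L remaining = 24.28 − 17.36 = 6.920 mol

6.92 mol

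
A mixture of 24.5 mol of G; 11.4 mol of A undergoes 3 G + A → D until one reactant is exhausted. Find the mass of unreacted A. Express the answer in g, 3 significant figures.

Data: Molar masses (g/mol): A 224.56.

726 g

n(G) = 24.50 mol
n(A) = 11.40 mol
n/ν → G: 8.167, A: 11.40; G is limiting.
A consumed = (1/3) × 24.50 = 8.167 mol
A remaining = 11.40 − 8.167 = 3.233 mol
mass = 3.233 × 224.56 = 726.0 g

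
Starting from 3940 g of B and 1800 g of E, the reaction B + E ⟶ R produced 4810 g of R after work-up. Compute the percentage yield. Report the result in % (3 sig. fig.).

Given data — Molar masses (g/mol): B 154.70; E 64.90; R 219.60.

n(B) = 3940 / 154.70 = 25.47 mol
n(E) = 1800 / 64.90 = 27.73 mol
n/ν for B = 25.47/1 = 25.47
n/ν for E = 27.73/1 = 27.73
Smallest n/ν is B → limiting reagent.
theoretical n(R) = (1/1) × 25.47 = 25.47 mol → 5593 g
% yield = 4810 / 5593 × 100 = 86.00 %

86.0 %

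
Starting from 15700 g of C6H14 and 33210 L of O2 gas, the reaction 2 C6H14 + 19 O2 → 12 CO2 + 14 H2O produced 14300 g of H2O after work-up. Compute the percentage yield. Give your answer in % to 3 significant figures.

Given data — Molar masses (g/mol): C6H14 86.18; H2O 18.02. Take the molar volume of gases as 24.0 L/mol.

n(C6H14) = 15700 / 86.18 = 182.2 mol
n(O2) = 33210 / 24.0 = 1384 mol
n/ν for C6H14 = 182.2/2 = 91.10
n/ν for O2 = 1384/19 = 72.84
Smallest n/ν is O2 → limiting reagent.
theoretical n(H2O) = (14/19) × 1384 = 1020 mol → 18380 g
% yield = 14300 / 18380 × 100 = 77.80 %

77.8 %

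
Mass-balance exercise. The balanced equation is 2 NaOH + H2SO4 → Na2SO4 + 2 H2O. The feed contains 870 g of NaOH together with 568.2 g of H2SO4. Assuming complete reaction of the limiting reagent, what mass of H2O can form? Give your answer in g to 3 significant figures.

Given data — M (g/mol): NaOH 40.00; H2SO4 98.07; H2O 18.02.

209 g

n(NaOH) = 870.0 / 40.00 = 21.75 mol
n(H2SO4) = 568.2 / 98.07 = 5.794 mol
n/ν for NaOH = 21.75/2 = 10.88
n/ν for H2SO4 = 5.794/1 = 5.794
Smallest n/ν is H2SO4 → limiting reagent.
n(H2O) = (2/1) × 5.794 = 11.59 mol
mass = 11.59 × 18.02 = 208.9 g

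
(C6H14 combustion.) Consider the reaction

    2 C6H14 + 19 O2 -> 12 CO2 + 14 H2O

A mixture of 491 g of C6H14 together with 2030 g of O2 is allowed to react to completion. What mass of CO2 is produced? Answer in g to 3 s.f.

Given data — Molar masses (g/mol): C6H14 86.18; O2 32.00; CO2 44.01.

n(C6H14) = 491.0 / 86.18 = 5.697 mol
n(O2) = 2030 / 32.00 = 63.44 mol
n/ν for C6H14 = 5.697/2 = 2.849
n/ν for O2 = 63.44/19 = 3.339
Smallest n/ν is C6H14 → limiting reagent.
n(CO2) = (12/2) × 5.697 = 34.18 mol
mass = 34.18 × 44.01 = 1504 g

1500 g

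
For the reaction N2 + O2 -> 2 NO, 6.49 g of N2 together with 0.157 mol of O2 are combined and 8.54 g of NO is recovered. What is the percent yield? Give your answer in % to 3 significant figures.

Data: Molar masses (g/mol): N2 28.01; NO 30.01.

n(N2) = 6.490 / 28.01 = 0.2317 mol
n(O2) = 0.1570 mol
n/ν for N2 = 0.2317/1 = 0.2317
n/ν for O2 = 0.1570/1 = 0.1570
Smallest n/ν is O2 → limiting reagent.
theoretical n(NO) = (2/1) × 0.1570 = 0.3140 mol → 9.423 g
% yield = 8.54 / 9.423 × 100 = 90.63 %

90.6 %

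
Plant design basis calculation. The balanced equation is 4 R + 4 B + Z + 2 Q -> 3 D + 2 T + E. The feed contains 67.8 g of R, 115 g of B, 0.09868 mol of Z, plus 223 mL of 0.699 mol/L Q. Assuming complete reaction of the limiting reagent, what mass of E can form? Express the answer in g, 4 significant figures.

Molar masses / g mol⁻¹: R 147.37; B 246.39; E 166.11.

12.95 g

n(R) = 67.80 / 147.37 = 0.4601 mol
n(B) = 115.0 / 246.39 = 0.4667 mol
n(Z) = 0.09868 mol
n(Q) = 0.699 × 223.0/1000 = 0.1559 mol
n/ν for R = 0.4601/4 = 0.1150
n/ν for B = 0.4667/4 = 0.1167
n/ν for Z = 0.09868/1 = 0.09868
n/ν for Q = 0.1559/2 = 0.07795
Smallest n/ν is Q → limiting reagent.
n(E) = (1/2) × 0.1559 = 0.07795 mol
mass = 0.07795 × 166.11 = 12.95 g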